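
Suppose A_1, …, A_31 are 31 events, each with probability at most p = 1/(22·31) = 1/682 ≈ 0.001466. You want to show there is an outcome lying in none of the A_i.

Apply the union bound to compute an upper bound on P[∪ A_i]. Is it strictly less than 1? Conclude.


Union bound: P[∪_{i=1}^{31} A_i] ≤ Σ_i P[A_i] ≤ 31·p = 31·(1/682) = 1/22.
Numerically: 1/22 ≈ 0.045455.
Is 1/22 < 1? YES.
Since P[∪ A_i] ≤ 1/22 < 1, the complement has P[∩ A_i^c] ≥ 1 − 1/22 = 21/22 > 0, so some outcome avoids every A_i.

31·p = 1/22 ≈ 0.045455; existence CERTIFIED by the union bound.


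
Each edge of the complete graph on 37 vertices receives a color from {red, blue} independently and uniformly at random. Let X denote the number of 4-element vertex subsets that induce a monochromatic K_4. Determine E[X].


Let X = Σ_S X_S over the C(37, 4) = 66045 subsets S of size 4, where X_S = 1 if the K_4 on S is monochromatic.
For a fixed S, the K_4 on S has C(4, 2) = 6 edges. P[all 6 edges red] = (1/2)^6, and likewise for blue, so P[monochromatic] = 2·(1/2)^6 = 2^{1 − 6} = 1/32.
Summing: E[X] = C(37, 4) · 2^{1 − 6} = 66045 · 1/32 = 66045/32.
Numerically: E[X] ≈ 2063.906250.

E[X] = C(37,4)·2^(1−C(4,2)) = 66045/32 ≈ 2063.906250.


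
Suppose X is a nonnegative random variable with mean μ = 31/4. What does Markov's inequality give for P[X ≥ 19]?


μ = E[X] = 31/4, a = 19.
Markov: P[X ≥ 19] ≤ μ/a = (31/4)/19 = 31/76.
Numerically: ≈ 0.408.
(Since a = 19 > μ = 7.750, the bound 31/76 is < 1 and informative.)

P[X ≥ 19] ≤ 31/76 ≈ 0.408.


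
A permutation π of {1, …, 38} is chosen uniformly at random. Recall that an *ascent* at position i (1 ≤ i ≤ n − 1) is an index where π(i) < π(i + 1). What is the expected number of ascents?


Write X = Σ X_I over i = 1, …, 37, with X_I the indicator of one ascent.
There are 37 indicators.
For each fixed i, the pair (π(i), π(i+1)) is a uniformly random ordered pair of distinct values from {1, …, 38}; by symmetry P[π(i) < π(i+1)] = 1/2.
By linearity: E[X] = 37 · (1/2) = (38 − 1) · (1/2) = 37/2 ≈ 18.500000.

E[X] = 37/2 = 18.500000.


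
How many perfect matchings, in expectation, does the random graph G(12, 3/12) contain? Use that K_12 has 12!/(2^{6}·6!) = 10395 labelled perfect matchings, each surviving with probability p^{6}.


K_12 has 12!/(2^{6}·6!) = 10395 labelled perfect matchings.
For each such perfect matching H, let X_H = 1 if all 6 edges of H are present in G. Then P[X_H = 1] = p^{6} = (1/4)^{6} = 1/4096.
By linearity of expectation: E[X] = Σ_H E[X_H] = 10395 · p^{6} = 10395 · 1/4096 = 10395/4096.
Numerically: E[X] ≈ 2.53784.

E[X] = 10395 · (1/4)^{6} = 10395/4096 ≈ 2.53784.


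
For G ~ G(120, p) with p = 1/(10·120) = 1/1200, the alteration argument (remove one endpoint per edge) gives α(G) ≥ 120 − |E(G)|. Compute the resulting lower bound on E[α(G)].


E[|E(G)|] = C(120, 2)·p = 7140 · (1/1200) = 119/20.
E[α(G)] ≥ n − E[|E(G)|] = 120 − 119/20 = 2281/20.
Numerically: ≈ 114.050.
(This is only a lower bound; the true E[α(G)] may be larger.)

E[α(G)] ≥ 2281/20 ≈ 114.050.


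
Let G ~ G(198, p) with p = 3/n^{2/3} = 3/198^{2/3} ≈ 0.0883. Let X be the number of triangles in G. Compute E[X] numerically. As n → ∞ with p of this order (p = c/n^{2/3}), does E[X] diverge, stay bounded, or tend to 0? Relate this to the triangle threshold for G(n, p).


Number of potential triangles: C(198, 3) = 1274196.
Each occurs with probability p³ ≈ (0.0883)³ ≈ 6.88705e-04.
By linearity: E[X] = C(198, 3)·p³ ≈ 1274196 · 6.88705e-04 ≈ 877.545.
Since α = 2/3 < 1, p = c/n^{2/3} ≫ 1/n is above the triangle threshold p ~ 1/n. Asymptotically E[X] ~ (c³/6)·n^{3(1−α)} = (3³/6)·n^{1} → ∞; triangles are abundant w.h.p.

E[X] ≈ 877.545; in regime p = Θ(1/n^{2/3}) E[X] diverges (above the triangle threshold p ~ 1/n).


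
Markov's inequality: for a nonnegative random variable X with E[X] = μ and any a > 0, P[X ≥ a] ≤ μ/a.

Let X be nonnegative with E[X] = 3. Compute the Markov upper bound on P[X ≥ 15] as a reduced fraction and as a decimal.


μ = E[X] = 3, a = 15.
Markov: P[X ≥ 15] ≤ μ/a = (3)/15 = 1/5.
Numerically: ≈ 0.2000.
(Since a = 15 > μ = 3.0000, the bound 1/5 is < 1 and informative.)

P[X ≥ 15] ≤ 1/5 ≈ 0.2000.


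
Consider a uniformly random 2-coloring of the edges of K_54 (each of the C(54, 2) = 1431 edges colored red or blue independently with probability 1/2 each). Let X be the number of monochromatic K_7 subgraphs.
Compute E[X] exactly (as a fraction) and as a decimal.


Let X = Σ_S X_S over the C(54, 7) = 177100560 subsets S of size 7, where X_S = 1 if the K_7 on S is monochromatic.
For a fixed S, the K_7 on S has C(7, 2) = 21 edges. P[all 21 edges red] = (1/2)^21, and likewise for blue, so P[monochromatic] = 2·(1/2)^21 = 2^{1 − 21} = 1/1048576.
By linearity: E[X] = C(54, 7) · 2^{1 − 21} = 177100560 · 1/1048576 = 11068785/65536.
Numerically: E[X] ≈ 168.8963.

E[X] = C(54,7)·2^(1−C(7,2)) = 11068785/65536 ≈ 168.8963.


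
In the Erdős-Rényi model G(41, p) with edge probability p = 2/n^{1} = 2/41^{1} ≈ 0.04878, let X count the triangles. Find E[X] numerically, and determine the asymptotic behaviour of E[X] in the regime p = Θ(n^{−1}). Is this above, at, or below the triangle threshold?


Number of potential triangles: C(41, 3) = 10660.
Each occurs with probability p³ ≈ (0.04878)³ ≈ 1.160749e-04.
By linearity: E[X] = C(41, 3)·p³ ≈ 10660 · 1.160749e-04 ≈ 1.2374.
Here α = 1, so p = 2/n is exactly at the triangle threshold p ~ 1/n. Asymptotically E[X] → c³/6 = 2³/6 = 4/3 ≈ 1.3333, a bounded constant. In this regime the triangle count is asymptotically Poisson(c³/6).

E[X] ≈ 1.2374; in regime p = Θ(1/n^{1}) E[X] stays bounded (at the triangle threshold p ~ 1/n).


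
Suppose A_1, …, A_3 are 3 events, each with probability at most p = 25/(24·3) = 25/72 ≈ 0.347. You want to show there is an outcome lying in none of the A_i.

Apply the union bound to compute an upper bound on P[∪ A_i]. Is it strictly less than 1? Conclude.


Union bound: P[∪_{i=1}^{3} A_i] ≤ Σ_i P[A_i] ≤ 3·p = 3·(25/72) = 25/24.
Numerically: 25/24 ≈ 1.042.
Is 25/24 < 1? NO.
Since the bound 25/24 is ≥ 1, the union bound is uninformative here; it does NOT by itself certify existence.

3·p = 25/24 ≈ 1.042; existence NOT certified by the union bound.


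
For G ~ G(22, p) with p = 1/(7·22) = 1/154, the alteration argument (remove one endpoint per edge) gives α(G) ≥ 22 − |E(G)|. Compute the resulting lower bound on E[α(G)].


E[|E(G)|] = C(22, 2)·p = 231 · (1/154) = 3/2.
E[α(G)] ≥ n − E[|E(G)|] = 22 − 3/2 = 41/2.
Numerically: ≈ 20.500000.
(This is only a lower bound; the true E[α(G)] may be larger.)

E[α(G)] ≥ 41/2 ≈ 20.500000.


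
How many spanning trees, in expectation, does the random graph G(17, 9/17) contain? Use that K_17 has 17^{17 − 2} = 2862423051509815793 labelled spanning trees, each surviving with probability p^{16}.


K_17 has 17^{17 − 2} = 2862423051509815793 labelled spanning trees.
For each such spanning tree H, let X_H = 1 if all 16 edges of H are present in G. Then P[X_H = 1] = p^{16} = (9/17)^{16} = 1853020188851841/48661191875666868481.
By linearity: E[X] = Σ_H E[X_H] = 2862423051509815793 · p^{16} = 2862423051509815793 · 1853020188851841/48661191875666868481 = 1853020188851841/17.
Numerically: E[X] ≈ 1.09e+14.

E[X] = 2862423051509815793 · (9/17)^{16} = 1853020188851841/17 ≈ 1.09e+14.


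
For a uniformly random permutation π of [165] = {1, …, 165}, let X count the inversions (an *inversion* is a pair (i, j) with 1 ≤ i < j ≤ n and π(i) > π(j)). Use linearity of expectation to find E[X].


Write X = Σ X_I over the C(165, 2) = 13530 pairs i < j, with X_I the indicator of one inversion.
There are 13530 indicators.
For each fixed pair i < j, the values π(i) and π(j) are two distinct elements of {1, …, 165} in uniformly random order; by symmetry P[π(i) > π(j)] = 1/2.
By linearity: E[X] = 13530 · (1/2) = C(165, 2) · (1/2) = 13530/2 = 6765 ≈ 6765.00000.

E[X] = 6765 = 6765.00000.


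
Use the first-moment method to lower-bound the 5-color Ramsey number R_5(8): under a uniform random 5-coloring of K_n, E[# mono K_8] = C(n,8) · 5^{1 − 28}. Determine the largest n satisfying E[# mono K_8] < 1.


We need C(n, 8) · 5^{1 − 28} < 1, i.e. C(n, 8) < 5^{28 − 1} = 7450580596923828125.
Check values of n near the boundary:
  n = 858: C(858, 8) = 7049584530256467771; 7049584530256467771 < 7450580596923828125? YES
  n = 859: C(859, 8) = 7115855595170747139; 7115855595170747139 < 7450580596923828125? YES
  n = 860: C(860, 8) = 7182671140665308145; 7182671140665308145 < 7450580596923828125? YES
  n = 861: C(861, 8) = 7250034996615275865; 7250034996615275865 < 7450580596923828125? YES
  n = 862: C(862, 8) = 7317951015318931845; 7317951015318931845 < 7450580596923828125? YES
  n = 863: C(863, 8) = 7386423071602617757; 7386423071602617757 < 7450580596923828125? YES
  n = 864: C(864, 8) = 7455455062926006708; 7455455062926006708 < 7450580596923828125? NO
  n = 865: C(865, 8) = 7525050909487743060; 7525050909487743060 < 7450580596923828125? NO
  n = 866: C(866, 8) = 7595214554331451620; 7595214554331451620 < 7450580596923828125? NO
The largest n with C(n, 8) < 7450580596923828125 is n = 863 (where E[X] = 7386423071602617757/7450580596923828125 ≈ 0.99139). Hence R_5(8) > 863, i.e. R_5(8) ≥ 864.

Largest n = 863; hence R_5(8) > 863.


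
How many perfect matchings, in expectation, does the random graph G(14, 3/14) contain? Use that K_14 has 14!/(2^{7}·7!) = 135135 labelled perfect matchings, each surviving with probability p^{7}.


K_14 has 14!/(2^{7}·7!) = 135135 labelled perfect matchings.
For each such perfect matching H, let X_H = 1 if all 7 edges of H are present in G. Then P[X_H = 1] = p^{7} = (3/14)^{7} = 2187/105413504.
By linearity of expectation: E[X] = Σ_H E[X_H] = 135135 · p^{7} = 135135 · 2187/105413504 = 42220035/15059072.
Numerically: E[X] ≈ 2.80363.

E[X] = 135135 · (3/14)^{7} = 42220035/15059072 ≈ 2.80363.


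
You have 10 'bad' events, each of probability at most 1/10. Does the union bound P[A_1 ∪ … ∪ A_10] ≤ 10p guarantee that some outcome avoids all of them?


Union bound: P[∪_{i=1}^{10} A_i] ≤ Σ_i P[A_i] ≤ 10·p = 10·(1/10) = 1.
Numerically: 1 ≈ 1.000.
Is 1 < 1? NO.
Since the bound 1 is ≥ 1, the union bound is uninformative here; it does NOT by itself certify existence.

10·p = 1 ≈ 1.000; existence NOT certified by the union bound.


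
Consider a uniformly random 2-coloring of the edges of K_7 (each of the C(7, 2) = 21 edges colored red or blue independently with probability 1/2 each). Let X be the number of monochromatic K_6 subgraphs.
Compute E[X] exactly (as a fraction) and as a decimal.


Let X = Σ_S X_S over the C(7, 6) = 7 subsets S of size 6, where X_S = 1 if the K_6 on S is monochromatic.
For a fixed S, the K_6 on S has C(6, 2) = 15 edges. P[all 15 edges red] = (1/2)^15, and likewise for blue, so P[monochromatic] = 2·(1/2)^15 = 2^{1 − 15} = 1/16384.
By linearity: E[X] = C(7, 6) · 2^{1 − 15} = 7 · 1/16384 = 7/16384.
Numerically: E[X] ≈ 0.0004.

E[X] = C(7,6)·2^(1−C(6,2)) = 7/16384 ≈ 0.0004.


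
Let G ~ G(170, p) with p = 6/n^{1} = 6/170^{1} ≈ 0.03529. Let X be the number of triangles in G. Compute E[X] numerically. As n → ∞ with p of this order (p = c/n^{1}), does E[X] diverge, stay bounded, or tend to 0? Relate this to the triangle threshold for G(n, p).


Number of potential triangles: C(170, 3) = 804440.
Each occurs with probability p³ ≈ (0.03529)³ ≈ 4.396499e-05.
By linearity: E[X] = C(170, 3)·p³ ≈ 804440 · 4.396499e-05 ≈ 35.3672.
Here α = 1, so p = 6/n is exactly at the triangle threshold p ~ 1/n. Asymptotically E[X] → c³/6 = 6³/6 = 36 ≈ 36.0000, a bounded constant. In this regime the triangle count is asymptotically Poisson(c³/6).

E[X] ≈ 35.3672; in regime p = Θ(1/n^{1}) E[X] stays bounded (at the triangle threshold p ~ 1/n).


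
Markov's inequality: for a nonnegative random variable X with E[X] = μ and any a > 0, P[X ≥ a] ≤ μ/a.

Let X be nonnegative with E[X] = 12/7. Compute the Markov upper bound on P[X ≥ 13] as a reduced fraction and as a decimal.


μ = E[X] = 12/7, a = 13.
Markov: P[X ≥ 13] ≤ μ/a = (12/7)/13 = 12/91.
Numerically: ≈ 0.13187.
(Since a = 13 > μ = 1.71429, the bound 12/91 is < 1 and informative.)

P[X ≥ 13] ≤ 12/91 ≈ 0.13187.


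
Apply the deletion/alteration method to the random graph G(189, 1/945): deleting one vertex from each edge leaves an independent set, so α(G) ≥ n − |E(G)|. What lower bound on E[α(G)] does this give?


E[|E(G)|] = C(189, 2)·p = 17766 · (1/945) = 94/5.
E[α(G)] ≥ n − E[|E(G)|] = 189 − 94/5 = 851/5.
Numerically: ≈ 170.2000.
(This is only a lower bound; the true E[α(G)] may be larger.)

E[α(G)] ≥ 851/5 ≈ 170.2000.


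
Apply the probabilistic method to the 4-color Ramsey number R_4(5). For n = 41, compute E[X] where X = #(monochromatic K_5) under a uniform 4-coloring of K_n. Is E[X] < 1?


E[X] = C(41, 5) · 4^{1 − 10} = 749398 · 4^{−9} = 749398/262144.
As a reduced fraction: E[X] = 374699/131072 ≈ 2.85873.
Is E[X] < 1? NO.
Since E[X] ≥ 1, the first-moment bound is inconclusive at n = 41; it does NOT by itself certify R_4(5) > 41.

E[X] = 374699/131072 ≈ 2.85873; E[X] ≥ 1; first-moment method inconclusive here.


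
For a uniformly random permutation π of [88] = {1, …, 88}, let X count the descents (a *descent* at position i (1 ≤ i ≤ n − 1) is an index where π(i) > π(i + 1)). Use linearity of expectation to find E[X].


Write X = Σ X_I over i = 1, …, 87, with X_I the indicator of one descent.
There are 87 indicators.
For each fixed i, the pair (π(i), π(i+1)) is a uniformly random ordered pair of distinct values from {1, …, 88}; by symmetry P[π(i) > π(i+1)] = 1/2.
By linearity: E[X] = 87 · (1/2) = (88 − 1) · (1/2) = 87/2 ≈ 43.50000.

E[X] = 87/2 = 43.50000.


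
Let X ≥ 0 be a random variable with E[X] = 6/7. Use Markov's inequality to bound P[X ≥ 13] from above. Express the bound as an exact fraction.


μ = E[X] = 6/7, a = 13.
Markov: P[X ≥ 13] ≤ μ/a = (6/7)/13 = 6/91.
Numerically: ≈ 0.0659.
(Since a = 13 > μ = 0.8571, the bound 6/91 is < 1 and informative.)

P[X ≥ 13] ≤ 6/91 ≈ 0.0659.


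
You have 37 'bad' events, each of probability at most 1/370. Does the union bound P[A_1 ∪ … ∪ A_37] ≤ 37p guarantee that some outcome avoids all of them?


Union bound: P[∪_{i=1}^{37} A_i] ≤ Σ_i P[A_i] ≤ 37·p = 37·(1/370) = 1/10.
Numerically: 1/10 ≈ 0.10000.
Is 1/10 < 1? YES.
Since P[∪ A_i] ≤ 1/10 < 1, the complement has P[∩ A_i^c] ≥ 1 − 1/10 = 9/10 > 0, so some outcome avoids every A_i.

37·p = 1/10 ≈ 0.10000; existence CERTIFIED by the union bound.


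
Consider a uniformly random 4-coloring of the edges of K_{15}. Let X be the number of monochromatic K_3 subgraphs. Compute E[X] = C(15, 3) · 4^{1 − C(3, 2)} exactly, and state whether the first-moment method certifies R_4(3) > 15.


E[X] = C(15, 3) · 4^{1 − 3} = 455 · 4^{−2} = 455/16.
As a reduced fraction: E[X] = 455/16 ≈ 28.4375000.
Is E[X] < 1? NO.
Since E[X] ≥ 1, the first-moment bound is inconclusive at n = 15; it does NOT by itself certify R_4(3) > 15.

E[X] = 455/16 ≈ 28.4375000; E[X] ≥ 1; first-moment method inconclusive here.


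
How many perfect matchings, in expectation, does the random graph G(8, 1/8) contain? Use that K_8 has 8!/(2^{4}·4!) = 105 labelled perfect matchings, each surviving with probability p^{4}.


K_8 has 8!/(2^{4}·4!) = 105 labelled perfect matchings.
For each such perfect matching H, let X_H = 1 if all 4 edges of H are present in G. Then P[X_H = 1] = p^{4} = (1/8)^{4} = 1/4096.
By linearity of expectation: E[X] = Σ_H E[X_H] = 105 · p^{4} = 105 · 1/4096 = 105/4096.
Numerically: E[X] ≈ 0.02563.

E[X] = 105 · (1/8)^{4} = 105/4096 ≈ 0.02563.


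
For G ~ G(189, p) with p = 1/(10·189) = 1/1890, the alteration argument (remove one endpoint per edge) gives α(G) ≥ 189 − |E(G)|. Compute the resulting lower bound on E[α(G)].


E[|E(G)|] = C(189, 2)·p = 17766 · (1/1890) = 47/5.
E[α(G)] ≥ n − E[|E(G)|] = 189 − 47/5 = 898/5.
Numerically: ≈ 179.600000.
(This is only a lower bound; the true E[α(G)] may be larger.)

E[α(G)] ≥ 898/5 ≈ 179.600000.


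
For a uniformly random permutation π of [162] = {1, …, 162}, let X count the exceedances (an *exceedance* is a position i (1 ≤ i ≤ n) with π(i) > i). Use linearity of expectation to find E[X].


Write X = Σ_{i=1}^{162} X_i, where X_i = 1_{π(i) > i}.
For each fixed i, π(i) is uniform over {1, …, 162} (marginal of a uniform permutation), so P[π(i) > i] = (n − i)/n. Summing: Σ_{i=1}^{162} (n − i)/n = (0 + 1 + … + 161)/162 = 162(162 − 1)/(2·162) = (162 − 1)/2.
Hence E[X] = Σ_{i=1}^{162} (162 − i)/162 = 161/2 ≈ 80.50000.

E[X] = 161/2 = 80.50000.


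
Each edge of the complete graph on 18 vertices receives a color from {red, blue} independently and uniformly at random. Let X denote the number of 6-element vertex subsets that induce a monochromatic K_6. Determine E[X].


Let X = Σ_S X_S over the C(18, 6) = 18564 subsets S of size 6, where X_S = 1 if the K_6 on S is monochromatic.
For a fixed S, the K_6 on S has C(6, 2) = 15 edges. P[all 15 edges red] = (1/2)^15, and likewise for blue, so P[monochromatic] = 2·(1/2)^15 = 2^{1 − 15} = 1/16384.
Summing: E[X] = C(18, 6) · 2^{1 − 15} = 18564 · 1/16384 = 4641/4096.
Numerically: E[X] ≈ 1.1331.

E[X] = C(18,6)·2^(1−C(6,2)) = 4641/4096 ≈ 1.1331.


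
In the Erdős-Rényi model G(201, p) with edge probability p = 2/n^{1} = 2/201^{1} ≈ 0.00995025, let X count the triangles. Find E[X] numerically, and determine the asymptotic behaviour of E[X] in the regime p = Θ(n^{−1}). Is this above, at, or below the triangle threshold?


Number of potential triangles: C(201, 3) = 1333300.
Each occurs with probability p³ ≈ (0.00995025)³ ≈ 9.85148759e-07.
By linearity: E[X] = C(201, 3)·p³ ≈ 1333300 · 9.85148759e-07 ≈ 1.313499.
Here α = 1, so p = 2/n is exactly at the triangle threshold p ~ 1/n. Asymptotically E[X] → c³/6 = 2³/6 = 4/3 ≈ 1.333333, a bounded constant. In this regime the triangle count is asymptotically Poisson(c³/6).

E[X] ≈ 1.313499; in regime p = Θ(1/n^{1}) E[X] stays bounded (at the triangle threshold p ~ 1/n).


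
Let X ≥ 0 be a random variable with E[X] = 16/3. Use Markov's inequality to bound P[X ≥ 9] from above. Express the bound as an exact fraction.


μ = E[X] = 16/3, a = 9.
Markov: P[X ≥ 9] ≤ μ/a = (16/3)/9 = 16/27.
Numerically: ≈ 0.593.
(Since a = 9 > μ = 5.333, the bound 16/27 is < 1 and informative.)

P[X ≥ 9] ≤ 16/27 ≈ 0.593.


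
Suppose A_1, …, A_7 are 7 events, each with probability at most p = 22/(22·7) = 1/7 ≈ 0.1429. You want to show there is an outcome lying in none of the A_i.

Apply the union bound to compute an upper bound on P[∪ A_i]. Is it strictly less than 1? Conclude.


Union bound: P[∪_{i=1}^{7} A_i] ≤ Σ_i P[A_i] ≤ 7·p = 7·(1/7) = 1.
Numerically: 1 ≈ 1.0000.
Is 1 < 1? NO.
Since the bound 1 is ≥ 1, the union bound is uninformative here; it does NOT by itself certify existence.

7·p = 1 ≈ 1.0000; existence NOT certified by the union bound.


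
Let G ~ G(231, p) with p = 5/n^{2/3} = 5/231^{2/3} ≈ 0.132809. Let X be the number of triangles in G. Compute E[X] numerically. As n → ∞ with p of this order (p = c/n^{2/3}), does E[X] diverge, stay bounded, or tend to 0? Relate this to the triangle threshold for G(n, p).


Number of potential triangles: C(231, 3) = 2027795.
Each occurs with probability p³ ≈ (0.132809)³ ≈ 2.34253481e-03.
By linearity: E[X] = C(231, 3)·p³ ≈ 2027795 · 2.34253481e-03 ≈ 4750.180375.
Since α = 2/3 < 1, p = c/n^{2/3} ≫ 1/n is above the triangle threshold p ~ 1/n. Asymptotically E[X] ~ (c³/6)·n^{3(1−α)} = (5³/6)·n^{1} → ∞; triangles are abundant w.h.p.

E[X] ≈ 4750.180375; in regime p = Θ(1/n^{2/3}) E[X] diverges (above the triangle threshold p ~ 1/n).


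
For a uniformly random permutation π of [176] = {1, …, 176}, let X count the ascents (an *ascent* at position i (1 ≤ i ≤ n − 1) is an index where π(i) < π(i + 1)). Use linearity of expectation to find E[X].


Write X = Σ X_I over i = 1, …, 175, with X_I the indicator of one ascent.
There are 175 indicators.
For each fixed i, the pair (π(i), π(i+1)) is a uniformly random ordered pair of distinct values from {1, …, 176}; by symmetry P[π(i) < π(i+1)] = 1/2.
By linearity: E[X] = 175 · (1/2) = (176 − 1) · (1/2) = 175/2 ≈ 87.50000.

E[X] = 175/2 = 87.50000.


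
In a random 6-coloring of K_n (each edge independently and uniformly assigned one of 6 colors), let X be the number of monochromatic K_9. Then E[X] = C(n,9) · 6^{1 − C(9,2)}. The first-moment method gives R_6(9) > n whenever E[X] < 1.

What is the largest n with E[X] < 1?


We need C(n, 9) · 6^{1 − 36} < 1, i.e. C(n, 9) < 6^{36 − 1} = 1719070799748422591028658176.
Check values of n near the boundary:
  n = 4403: C(4403, 9) = 1699894433046281918452233150; 1699894433046281918452233150 < 1719070799748422591028658176? YES
  n = 4404: C(4404, 9) = 1703375445537161676647015880; 1703375445537161676647015880 < 1719070799748422591028658176? YES
  n = 4405: C(4405, 9) = 1706862792900636302463627150; 1706862792900636302463627150 < 1719070799748422591028658176? YES
  n = 4406: C(4406, 9) = 1710356485221788389505285700; 1710356485221788389505285700 < 1719070799748422591028658176? YES
  n = 4407: C(4407, 9) = 1713856532599459170657070050; 1713856532599459170657070050 < 1719070799748422591028658176? YES
  n = 4408: C(4408, 9) = 1717362945146264156457459600; 1717362945146264156457459600 < 1719070799748422591028658176? YES
  n = 4409: C(4409, 9) = 1720875732988608787686577131; 1720875732988608787686577131 < 1719070799748422591028658176? NO
The largest n with C(n, 9) < 1719070799748422591028658176 is n = 4408 (where E[X] = 35778394690547169926197075/35813974994758803979763712 ≈ 0.999). Hence R_6(9) > 4408, i.e. R_6(9) ≥ 4409.

Largest n = 4408; hence R_6(9) > 4408.


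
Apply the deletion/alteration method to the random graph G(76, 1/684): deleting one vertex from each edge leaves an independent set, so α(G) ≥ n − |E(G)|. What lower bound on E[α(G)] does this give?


E[|E(G)|] = C(76, 2)·p = 2850 · (1/684) = 25/6.
E[α(G)] ≥ n − E[|E(G)|] = 76 − 25/6 = 431/6.
Numerically: ≈ 71.8333.
(This is only a lower bound; the true E[α(G)] may be larger.)

E[α(G)] ≥ 431/6 ≈ 71.8333.


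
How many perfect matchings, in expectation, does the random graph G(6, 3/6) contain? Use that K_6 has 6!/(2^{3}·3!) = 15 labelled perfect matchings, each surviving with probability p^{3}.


K_6 has 6!/(2^{3}·3!) = 15 labelled perfect matchings.
For each such perfect matching H, let X_H = 1 if all 3 edges of H are present in G. Then P[X_H = 1] = p^{3} = (1/2)^{3} = 1/8.
Summing the indicators: E[X] = Σ_H E[X_H] = 15 · p^{3} = 15 · 1/8 = 15/8.
Numerically: E[X] ≈ 1.875.

E[X] = 15 · (1/2)^{3} = 15/8 ≈ 1.875.


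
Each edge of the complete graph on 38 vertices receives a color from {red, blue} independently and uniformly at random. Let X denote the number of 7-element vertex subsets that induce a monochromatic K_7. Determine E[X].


Let X = Σ_S X_S over the C(38, 7) = 12620256 subsets S of size 7, where X_S = 1 if the K_7 on S is monochromatic.
For a fixed S, the K_7 on S has C(7, 2) = 21 edges. P[all 21 edges red] = (1/2)^21, and likewise for blue, so P[monochromatic] = 2·(1/2)^21 = 2^{1 − 21} = 1/1048576.
By linearity of expectation: E[X] = C(38, 7) · 2^{1 − 21} = 12620256 · 1/1048576 = 394383/32768.
Numerically: E[X] ≈ 12.0356.

E[X] = C(38,7)·2^(1−C(7,2)) = 394383/32768 ≈ 12.0356.


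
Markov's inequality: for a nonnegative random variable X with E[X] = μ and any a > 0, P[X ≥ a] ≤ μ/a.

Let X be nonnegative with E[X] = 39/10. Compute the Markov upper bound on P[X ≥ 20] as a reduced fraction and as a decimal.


μ = E[X] = 39/10, a = 20.
Markov: P[X ≥ 20] ≤ μ/a = (39/10)/20 = 39/200.
Numerically: ≈ 0.1950.
(Since a = 20 > μ = 3.9000, the bound 39/200 is < 1 and informative.)

P[X ≥ 20] ≤ 39/200 ≈ 0.1950.


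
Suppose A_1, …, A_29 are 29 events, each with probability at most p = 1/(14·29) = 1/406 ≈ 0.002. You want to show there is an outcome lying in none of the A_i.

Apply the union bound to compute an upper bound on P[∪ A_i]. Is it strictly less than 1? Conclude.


Union bound: P[∪_{i=1}^{29} A_i] ≤ Σ_i P[A_i] ≤ 29·p = 29·(1/406) = 1/14.
Numerically: 1/14 ≈ 0.071.
Is 1/14 < 1? YES.
Since P[∪ A_i] ≤ 1/14 < 1, the complement has P[∩ A_i^c] ≥ 1 − 1/14 = 13/14 > 0, so some outcome avoids every A_i.

29·p = 1/14 ≈ 0.071; existence CERTIFIED by the union bound.


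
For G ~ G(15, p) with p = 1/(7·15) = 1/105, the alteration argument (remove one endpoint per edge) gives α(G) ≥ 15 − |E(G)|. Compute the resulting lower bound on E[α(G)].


E[|E(G)|] = C(15, 2)·p = 105 · (1/105) = 1.
E[α(G)] ≥ n − E[|E(G)|] = 15 − 1 = 14.
Numerically: ≈ 14.000.
(This is only a lower bound; the true E[α(G)] may be larger.)

E[α(G)] ≥ 14 ≈ 14.000.


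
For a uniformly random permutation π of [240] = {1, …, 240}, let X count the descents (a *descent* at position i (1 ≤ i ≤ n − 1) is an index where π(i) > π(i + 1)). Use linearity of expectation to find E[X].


Write X = Σ X_I over i = 1, …, 239, with X_I the indicator of one descent.
There are 239 indicators.
For each fixed i, the pair (π(i), π(i+1)) is a uniformly random ordered pair of distinct values from {1, …, 240}; by symmetry P[π(i) > π(i+1)] = 1/2.
By linearity: E[X] = 239 · (1/2) = (240 − 1) · (1/2) = 239/2 ≈ 119.500.

E[X] = 239/2 = 119.500.


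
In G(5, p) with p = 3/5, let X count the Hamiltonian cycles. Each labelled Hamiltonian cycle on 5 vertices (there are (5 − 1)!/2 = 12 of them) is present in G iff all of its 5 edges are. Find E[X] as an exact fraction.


K_5 has (5 − 1)!/2 = 12 labelled Hamiltonian cycles.
For each such Hamiltonian cycle H, let X_H = 1 if all 5 edges of H are present in G. Then P[X_H = 1] = p^{5} = (3/5)^{5} = 243/3125.
By linearity: E[X] = Σ_H E[X_H] = 12 · p^{5} = 12 · 243/3125 = 2916/3125.
Numerically: E[X] ≈ 0.93312.

E[X] = 12 · (3/5)^{5} = 2916/3125 ≈ 0.93312.


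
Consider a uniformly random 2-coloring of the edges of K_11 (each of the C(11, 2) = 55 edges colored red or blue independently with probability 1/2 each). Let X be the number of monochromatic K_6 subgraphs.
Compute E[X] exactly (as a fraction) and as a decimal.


Let X = Σ_S X_S over the C(11, 6) = 462 subsets S of size 6, where X_S = 1 if the K_6 on S is monochromatic.
For a fixed S, the K_6 on S has C(6, 2) = 15 edges. P[all 15 edges red] = (1/2)^15, and likewise for blue, so P[monochromatic] = 2·(1/2)^15 = 2^{1 − 15} = 1/16384.
By linearity of expectation: E[X] = C(11, 6) · 2^{1 − 15} = 462 · 1/16384 = 231/8192.
Numerically: E[X] ≈ 0.02820.

E[X] = C(11,6)·2^(1−C(6,2)) = 231/8192 ≈ 0.02820.


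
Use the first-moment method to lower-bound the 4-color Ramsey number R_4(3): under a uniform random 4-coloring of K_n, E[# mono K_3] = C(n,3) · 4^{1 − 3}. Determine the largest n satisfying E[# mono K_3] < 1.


We need C(n, 3) · 4^{1 − 3} < 1, i.e. C(n, 3) < 4^{3 − 1} = 16.
Check values of n near the boundary:
  n = 3: C(3, 3) = 1; 1 < 16? YES
  n = 4: C(4, 3) = 4; 4 < 16? YES
  n = 5: C(5, 3) = 10; 10 < 16? YES
  n = 6: C(6, 3) = 20; 20 < 16? NO
  n = 7: C(7, 3) = 35; 35 < 16? NO
The largest n with C(n, 3) < 16 is n = 5 (where E[X] = 5/8 ≈ 0.6250000). Hence R_4(3) > 5, i.e. R_4(3) ≥ 6.

Largest n = 5; hence R_4(3) > 5.


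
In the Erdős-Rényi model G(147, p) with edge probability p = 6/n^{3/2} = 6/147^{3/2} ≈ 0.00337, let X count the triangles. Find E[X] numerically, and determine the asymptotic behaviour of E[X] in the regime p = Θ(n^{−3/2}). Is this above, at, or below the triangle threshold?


Number of potential triangles: C(147, 3) = 518665.
Each occurs with probability p³ ≈ (0.00337)³ ≈ 3.81527e-08.
By linearity: E[X] = C(147, 3)·p³ ≈ 518665 · 3.81527e-08 ≈ 0.020.
Since α = 3/2 > 1, p = c/n^{3/2} = o(1/n) is below the triangle threshold p ~ 1/n. Asymptotically E[X] ~ (c³/6)·n^{3(1−α)} = (6³/6)·n^{-1.5} → 0, so by Markov's inequality G has no triangles w.h.p.

E[X] ≈ 0.020; in regime p = Θ(1/n^{3/2}) E[X] tends to 0 (below the triangle threshold p ~ 1/n).


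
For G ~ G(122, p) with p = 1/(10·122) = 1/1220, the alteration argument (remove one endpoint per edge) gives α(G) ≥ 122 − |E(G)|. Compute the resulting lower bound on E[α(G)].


E[|E(G)|] = C(122, 2)·p = 7381 · (1/1220) = 121/20.
E[α(G)] ≥ n − E[|E(G)|] = 122 − 121/20 = 2319/20.
Numerically: ≈ 115.9500.
(This is only a lower bound; the true E[α(G)] may be larger.)

E[α(G)] ≥ 2319/20 ≈ 115.9500.


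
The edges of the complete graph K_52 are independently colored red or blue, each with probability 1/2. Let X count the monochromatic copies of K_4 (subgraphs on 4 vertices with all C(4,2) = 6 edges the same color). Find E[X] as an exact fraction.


Let X = Σ_S X_S over the C(52, 4) = 270725 subsets S of size 4, where X_S = 1 if the K_4 on S is monochromatic.
For a fixed S, the K_4 on S has C(4, 2) = 6 edges. P[all 6 edges red] = (1/2)^6, and likewise for blue, so P[monochromatic] = 2·(1/2)^6 = 2^{1 − 6} = 1/32.
By linearity: E[X] = C(52, 4) · 2^{1 − 6} = 270725 · 1/32 = 270725/32.
Numerically: E[X] ≈ 8460.156250.

E[X] = C(52,4)·2^(1−C(4,2)) = 270725/32 ≈ 8460.156250.


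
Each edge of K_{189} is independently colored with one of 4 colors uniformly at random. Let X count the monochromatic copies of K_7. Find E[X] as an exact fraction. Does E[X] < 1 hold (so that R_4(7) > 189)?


E[X] = C(189, 7) · 4^{1 − 21} = 1527510868092 · 4^{−20} = 1527510868092/1099511627776.
As a reduced fraction: E[X] = 381877717023/274877906944 ≈ 1.3892630.
Is E[X] < 1? NO.
Since E[X] ≥ 1, the first-moment bound is inconclusive at n = 189; it does NOT by itself certify R_4(7) > 189.

E[X] = 381877717023/274877906944 ≈ 1.3892630; E[X] ≥ 1; first-moment method inconclusive here.


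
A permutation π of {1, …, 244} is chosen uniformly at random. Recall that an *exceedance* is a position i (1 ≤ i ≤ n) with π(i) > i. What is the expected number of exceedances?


Write X = Σ_{i=1}^{244} X_i, where X_i = 1_{π(i) > i}.
For each fixed i, π(i) is uniform over {1, …, 244} (marginal of a uniform permutation), so P[π(i) > i] = (n − i)/n. Summing: Σ_{i=1}^{244} (n − i)/n = (0 + 1 + … + 243)/244 = 244(244 − 1)/(2·244) = (244 − 1)/2.
Hence E[X] = Σ_{i=1}^{244} (244 − i)/244 = 243/2 ≈ 121.50000.

E[X] = 243/2 = 121.50000.


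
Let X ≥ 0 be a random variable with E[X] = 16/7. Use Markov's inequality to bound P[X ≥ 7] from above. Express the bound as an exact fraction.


μ = E[X] = 16/7, a = 7.
Markov: P[X ≥ 7] ≤ μ/a = (16/7)/7 = 16/49.
Numerically: ≈ 0.327.
(Since a = 7 > μ = 2.286, the bound 16/49 is < 1 and informative.)

P[X ≥ 7] ≤ 16/49 ≈ 0.327.


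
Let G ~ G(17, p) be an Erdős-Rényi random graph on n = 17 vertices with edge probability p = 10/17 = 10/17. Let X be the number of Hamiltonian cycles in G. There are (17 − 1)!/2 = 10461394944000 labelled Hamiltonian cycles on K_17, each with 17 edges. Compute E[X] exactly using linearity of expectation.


K_17 has (17 − 1)!/2 = 10461394944000 labelled Hamiltonian cycles.
For each such Hamiltonian cycle H, let X_H = 1 if all 17 edges of H are present in G. Then P[X_H = 1] = p^{17} = (10/17)^{17} = 100000000000000000/827240261886336764177.
By linearity of expectation: E[X] = Σ_H E[X_H] = 10461394944000 · p^{17} = 10461394944000 · 100000000000000000/827240261886336764177 = 1046139494400000000000000000000/827240261886336764177.
Numerically: E[X] ≈ 1.2646e+09.

E[X] = 10461394944000 · (10/17)^{17} = 1046139494400000000000000000000/827240261886336764177 ≈ 1.2646e+09.


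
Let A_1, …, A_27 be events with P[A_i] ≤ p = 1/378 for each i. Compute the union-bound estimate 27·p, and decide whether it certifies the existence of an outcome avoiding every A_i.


Union bound: P[∪_{i=1}^{27} A_i] ≤ Σ_i P[A_i] ≤ 27·p = 27·(1/378) = 1/14.
Numerically: 1/14 ≈ 0.071.
Is 1/14 < 1? YES.
Since P[∪ A_i] ≤ 1/14 < 1, the complement has P[∩ A_i^c] ≥ 1 − 1/14 = 13/14 > 0, so some outcome avoids every A_i.

27·p = 1/14 ≈ 0.071; existence CERTIFIED by the union bound.


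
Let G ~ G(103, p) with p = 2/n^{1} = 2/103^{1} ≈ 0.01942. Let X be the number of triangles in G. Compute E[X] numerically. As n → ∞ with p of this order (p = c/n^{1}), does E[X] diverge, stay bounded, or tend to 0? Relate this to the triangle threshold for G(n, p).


Number of potential triangles: C(103, 3) = 176851.
Each occurs with probability p³ ≈ (0.01942)³ ≈ 7.321133e-06.
By linearity: E[X] = C(103, 3)·p³ ≈ 176851 · 7.321133e-06 ≈ 1.2947.
Here α = 1, so p = 2/n is exactly at the triangle threshold p ~ 1/n. Asymptotically E[X] → c³/6 = 2³/6 = 4/3 ≈ 1.3333, a bounded constant. In this regime the triangle count is asymptotically Poisson(c³/6).

E[X] ≈ 1.2947; in regime p = Θ(1/n^{1}) E[X] stays bounded (at the triangle threshold p ~ 1/n).


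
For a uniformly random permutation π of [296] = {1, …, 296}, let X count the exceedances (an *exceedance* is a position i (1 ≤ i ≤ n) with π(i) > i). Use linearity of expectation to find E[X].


Write X = Σ_{i=1}^{296} X_i, where X_i = 1_{π(i) > i}.
For each fixed i, π(i) is uniform over {1, …, 296} (marginal of a uniform permutation), so P[π(i) > i] = (n − i)/n. Summing: Σ_{i=1}^{296} (n − i)/n = (0 + 1 + … + 295)/296 = 296(296 − 1)/(2·296) = (296 − 1)/2.
Hence E[X] = Σ_{i=1}^{296} (296 − i)/296 = 295/2 ≈ 147.5000.

E[X] = 295/2 = 147.5000.


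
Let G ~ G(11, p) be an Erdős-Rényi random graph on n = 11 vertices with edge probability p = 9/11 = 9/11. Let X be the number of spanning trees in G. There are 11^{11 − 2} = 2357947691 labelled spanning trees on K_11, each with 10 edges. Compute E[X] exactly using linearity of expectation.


K_11 has 11^{11 − 2} = 2357947691 labelled spanning trees.
For each such spanning tree H, let X_H = 1 if all 10 edges of H are present in G. Then P[X_H = 1] = p^{10} = (9/11)^{10} = 3486784401/25937424601.
Summing the indicators: E[X] = Σ_H E[X_H] = 2357947691 · p^{10} = 2357947691 · 3486784401/25937424601 = 3486784401/11.
Numerically: E[X] ≈ 3.1698e+08.

E[X] = 2357947691 · (9/11)^{10} = 3486784401/11 ≈ 3.1698e+08.


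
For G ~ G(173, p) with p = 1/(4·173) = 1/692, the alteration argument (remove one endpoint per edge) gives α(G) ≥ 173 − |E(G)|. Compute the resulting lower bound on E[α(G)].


E[|E(G)|] = C(173, 2)·p = 14878 · (1/692) = 43/2.
E[α(G)] ≥ n − E[|E(G)|] = 173 − 43/2 = 303/2.
Numerically: ≈ 151.5000.
(This is only a lower bound; the true E[α(G)] may be larger.)

E[α(G)] ≥ 303/2 ≈ 151.5000.


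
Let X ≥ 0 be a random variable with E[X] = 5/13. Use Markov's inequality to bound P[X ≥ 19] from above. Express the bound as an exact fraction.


μ = E[X] = 5/13, a = 19.
Markov: P[X ≥ 19] ≤ μ/a = (5/13)/19 = 5/247.
Numerically: ≈ 0.020243.
(Since a = 19 > μ = 0.384615, the bound 5/247 is < 1 and informative.)

P[X ≥ 19] ≤ 5/247 ≈ 0.020243.


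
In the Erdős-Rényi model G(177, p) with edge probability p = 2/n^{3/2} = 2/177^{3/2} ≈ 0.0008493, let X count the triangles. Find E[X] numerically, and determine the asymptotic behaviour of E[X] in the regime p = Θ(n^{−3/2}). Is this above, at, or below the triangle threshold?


Number of potential triangles: C(177, 3) = 908600.
Each occurs with probability p³ ≈ (0.0008493)³ ≈ 6.126470e-10.
By linearity: E[X] = C(177, 3)·p³ ≈ 908600 · 6.126470e-10 ≈ 0.0006.
Since α = 3/2 > 1, p = c/n^{3/2} = o(1/n) is below the triangle threshold p ~ 1/n. Asymptotically E[X] ~ (c³/6)·n^{3(1−α)} = (2³/6)·n^{-1.5} → 0, so by Markov's inequality G has no triangles w.h.p.

E[X] ≈ 0.0006; in regime p = Θ(1/n^{3/2}) E[X] tends to 0 (below the triangle threshold p ~ 1/n).


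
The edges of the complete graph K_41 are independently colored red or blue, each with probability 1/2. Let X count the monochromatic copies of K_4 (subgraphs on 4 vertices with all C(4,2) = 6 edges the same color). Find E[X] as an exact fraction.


Let X = Σ_S X_S over the C(41, 4) = 101270 subsets S of size 4, where X_S = 1 if the K_4 on S is monochromatic.
For a fixed S, the K_4 on S has C(4, 2) = 6 edges. P[all 6 edges red] = (1/2)^6, and likewise for blue, so P[monochromatic] = 2·(1/2)^6 = 2^{1 − 6} = 1/32.
By linearity: E[X] = C(41, 4) · 2^{1 − 6} = 101270 · 1/32 = 50635/16.
Numerically: E[X] ≈ 3164.687500.

E[X] = C(41,4)·2^(1−C(4,2)) = 50635/16 ≈ 3164.687500.


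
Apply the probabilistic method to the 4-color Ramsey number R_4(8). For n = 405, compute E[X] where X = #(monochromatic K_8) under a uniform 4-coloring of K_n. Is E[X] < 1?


E[X] = C(405, 8) · 4^{1 − 28} = 16745853821188050 · 4^{−27} = 16745853821188050/18014398509481984.
As a reduced fraction: E[X] = 8372926910594025/9007199254740992 ≈ 0.9295816.
Is E[X] < 1? YES.
Since E[X] < 1, there exists a 4-coloring of K_{405} with no monochromatic K_8; hence R_4(8) > 405.

E[X] = 8372926910594025/9007199254740992 ≈ 0.9295816; E[X] < 1, so R_4(8) > 405.


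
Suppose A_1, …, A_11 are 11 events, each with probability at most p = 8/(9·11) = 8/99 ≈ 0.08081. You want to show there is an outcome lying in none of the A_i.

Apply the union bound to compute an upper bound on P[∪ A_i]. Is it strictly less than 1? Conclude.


Union bound: P[∪_{i=1}^{11} A_i] ≤ Σ_i P[A_i] ≤ 11·p = 11·(8/99) = 8/9.
Numerically: 8/9 ≈ 0.88889.
Is 8/9 < 1? YES.
Since P[∪ A_i] ≤ 8/9 < 1, the complement has P[∩ A_i^c] ≥ 1 − 8/9 = 1/9 > 0, so some outcome avoids every A_i.

11·p = 8/9 ≈ 0.88889; existence CERTIFIED by the union bound.


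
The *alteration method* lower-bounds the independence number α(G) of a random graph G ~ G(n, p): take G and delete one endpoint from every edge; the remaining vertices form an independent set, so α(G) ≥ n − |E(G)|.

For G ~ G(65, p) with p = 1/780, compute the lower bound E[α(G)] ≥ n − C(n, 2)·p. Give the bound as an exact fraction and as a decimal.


E[|E(G)|] = C(65, 2)·p = 2080 · (1/780) = 8/3.
E[α(G)] ≥ n − E[|E(G)|] = 65 − 8/3 = 187/3.
Numerically: ≈ 62.3333.
(This is only a lower bound; the true E[α(G)] may be larger.)

E[α(G)] ≥ 187/3 ≈ 62.3333.


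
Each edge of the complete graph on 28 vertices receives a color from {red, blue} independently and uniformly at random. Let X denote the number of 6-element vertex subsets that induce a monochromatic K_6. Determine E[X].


Let X = Σ_S X_S over the C(28, 6) = 376740 subsets S of size 6, where X_S = 1 if the K_6 on S is monochromatic.
For a fixed S, the K_6 on S has C(6, 2) = 15 edges. P[all 15 edges red] = (1/2)^15, and likewise for blue, so P[monochromatic] = 2·(1/2)^15 = 2^{1 − 15} = 1/16384.
Summing: E[X] = C(28, 6) · 2^{1 − 15} = 376740 · 1/16384 = 94185/4096.
Numerically: E[X] ≈ 22.994.

E[X] = C(28,6)·2^(1−C(6,2)) = 94185/4096 ≈ 22.994.


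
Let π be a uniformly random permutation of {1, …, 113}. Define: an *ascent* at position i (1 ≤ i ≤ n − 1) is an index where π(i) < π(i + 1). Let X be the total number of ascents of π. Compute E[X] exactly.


Write X = Σ X_I over i = 1, …, 112, with X_I the indicator of one ascent.
There are 112 indicators.
For each fixed i, the pair (π(i), π(i+1)) is a uniformly random ordered pair of distinct values from {1, …, 113}; by symmetry P[π(i) < π(i+1)] = 1/2.
By linearity: E[X] = 112 · (1/2) = (113 − 1) · (1/2) = 56 ≈ 56.00000.

E[X] = 56 = 56.00000.
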